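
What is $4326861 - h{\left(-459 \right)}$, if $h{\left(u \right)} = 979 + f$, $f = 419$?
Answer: $4325463$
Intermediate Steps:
$h{\left(u \right)} = 1398$ ($h{\left(u \right)} = 979 + 419 = 1398$)
$4326861 - h{\left(-459 \right)} = 4326861 - 1398 = 4325463$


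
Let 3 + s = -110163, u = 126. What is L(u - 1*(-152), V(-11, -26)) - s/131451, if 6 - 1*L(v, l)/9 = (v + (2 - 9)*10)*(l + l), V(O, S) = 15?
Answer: -57171160/1019 ≈ -56105.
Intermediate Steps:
s = -110166 (s = -3 - 110163 = -110166)
L(v, l) = 54 - 18*l*(-70 + v) (L(v, l) = 54 - 9*(v + (2 - 9)*10)*(l + l) = 54 - 9*(v - 7*10)*2*l = 54 - 9*(v - 70)*2*l = 54 - 9*(-70 + v)*2*l = 54 - 18*l*(-70 + v))
L(u - 1*(-152), V(-11, -26)) - s/131451 = (54 + 1260*15 - 18*15*(126 - 1*(-152))) - (-110166)/131451 = (54 + 18900 - 18*15*(126 + 152)) - (-110166)/131451 = (54 + 18900 - 18*15*278) - 1*(-854/1019) = (54 + 18900 - 75060) + 854/1019 = -56106 + 854/1019 = -57171160/1019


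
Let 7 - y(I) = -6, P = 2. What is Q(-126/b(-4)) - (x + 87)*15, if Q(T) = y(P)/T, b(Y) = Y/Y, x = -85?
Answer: -3793/126 ≈ -30.103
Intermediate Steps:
y(I) = 13 (y(I) = 7 - 1*(-6) = 7 + 6 = 13)
b(Y) = 1
Q(T) = 13/T
Q(-126/b(-4)) - (x + 87)*15 = 13/((-126/1)) - (-85 + 87)*15 = 13/((-126*1)) - 2*15 = 13/(-126) - 1*30 = 13*(-1/126) - 30 = -13/126 - 30 = -3793/126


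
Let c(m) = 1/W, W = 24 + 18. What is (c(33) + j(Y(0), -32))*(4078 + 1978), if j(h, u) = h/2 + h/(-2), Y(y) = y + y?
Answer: 3028/21 ≈ 144.19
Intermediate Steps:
Y(y) = 2*y
j(h, u) = 0 (j(h, u) = h*(½) + h*(-½) = h/2 - h/2 = 0)
W = 42
c(m) = 1/42
(c(33) + j(Y(0), -32))*(4078 + 1978) = (1/42 + 0)*(4078 + 1978) = (1/42)*6056 = 3028/21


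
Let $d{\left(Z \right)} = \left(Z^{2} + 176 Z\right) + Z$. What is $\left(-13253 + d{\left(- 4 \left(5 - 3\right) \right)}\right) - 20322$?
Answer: $-34927$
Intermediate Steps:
$d{\left(Z \right)} = Z^{2} + 177 Z$
$\left(-13253 + d{\left(- 4 \left(5 - 3\right) \right)}\right) - 20322 = \left(-13253 + - 4 \left(5 - 3\right) \left(177 - 4 \left(5 - 3\right)\right)\right) - 20322 = \left(-13253 + \left(-4\right) 2 \left(177 - 8\right)\right) - 20322 = \left(-13253 - 8 \left(177 - 8\right)\right) - 20322 = \left(-13253 - 1352\right) - 20322 = -14605 - 20322 = -34927$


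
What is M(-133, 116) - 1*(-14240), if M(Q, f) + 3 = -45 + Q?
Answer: 14059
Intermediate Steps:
M(Q, f) = -48 + Q (M(Q, f) = -3 + (-45 + Q) = -48 + Q)
M(-133, 116) - 1*(-14240) = (-48 - 133) - 1*(-14240) = -181 + 14240 = 14059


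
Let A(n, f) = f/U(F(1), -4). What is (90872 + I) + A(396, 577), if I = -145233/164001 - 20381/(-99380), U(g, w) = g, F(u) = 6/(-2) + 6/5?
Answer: 4427502978807503/48895258140 ≈ 90551.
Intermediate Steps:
F(u) = -9/5 (F(u) = 6*(-1/2) + 6*(1/5) = -3 + 6/5 = -9/5)
I = -3696917053/5432806460 (I = -145233*1/164001 - 20381*(-1/99380) = -48411/54667 + 20381/99380 = -3696917053/5432806460 ≈ -0.68048)
A(n, f) = -5*f/9 (A(n, f) = f/(-9/5) = f*(-5/9) = -5*f/9)
(90872 + I) + A(396, 577) = (90872 - 3696917053/5432806460) - 5/9*577 = 493686291716067/5432806460 - 2885/9 = 4427502978807503/48895258140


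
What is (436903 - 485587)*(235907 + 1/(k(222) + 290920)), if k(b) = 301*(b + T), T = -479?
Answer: -2452748927359128/213563 ≈ -1.1485e+10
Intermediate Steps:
k(b) = -144179 + 301*b (k(b) = 301*(b - 479) = 301*(-479 + b) = -144179 + 301*b)
(436903 - 485587)*(235907 + 1/(k(222) + 290920)) = (436903 - 485587)*(235907 + 1/((-144179 + 301*222) + 290920)) = -48684*(235907 + 1/((-144179 + 66822) + 290920)) = -48684*(235907 + 1/(-77357 + 290920)) = -48684*(235907 + 1/213563) = -48684*50381006642/213563 = -2452748927359128/213563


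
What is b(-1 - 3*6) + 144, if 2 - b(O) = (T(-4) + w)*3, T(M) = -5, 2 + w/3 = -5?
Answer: 224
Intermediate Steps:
w = -21 (w = -6 + 3*(-5) = -6 - 15 = -21)
b(O) = 80 (b(O) = 2 - (-5 - 21)*3 = 2 - (-26)*3 = 2 - 1*(-78) = 2 + 78 = 80)
b(-1 - 3*6) + 144 = 80 + 144 = 224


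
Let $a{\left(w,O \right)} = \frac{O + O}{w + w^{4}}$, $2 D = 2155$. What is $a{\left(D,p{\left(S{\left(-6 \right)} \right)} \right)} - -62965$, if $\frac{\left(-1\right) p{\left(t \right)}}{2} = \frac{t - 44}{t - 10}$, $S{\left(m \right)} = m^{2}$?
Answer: $\frac{17653533999892306681}{280370586832245} \approx 62965.0$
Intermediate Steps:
$D = \frac{2155}{2}$ ($D = \frac{1}{2} \cdot 2155 = \frac{2155}{2} \approx 1077.5$)
$p{\left(t \right)} = - \frac{2 \left(-44 + t\right)}{-10 + t}$ ($p{\left(t \right)} = - 2 \frac{t - 44}{t - 10} = - 2 \frac{-44 + t}{-10 + t} = - \frac{2 \left(-44 + t\right)}{-10 + t}$)
$a{\left(w,O \right)} = \frac{2 O}{w + w^{4}}$
$a{\left(D,p{\left(S{\left(-6 \right)} \right)} \right)} - -62965 = \frac{2 \frac{2 \left(44 - \left(-6\right)^{2}\right)}{-10 + \left(-6\right)^{2}}}{\frac{2155}{2} + \left(\frac{2155}{2}\right)^{4}} - -62965 = \frac{2 \frac{2 \left(44 - 36\right)}{-10 + 36}}{\frac{2155}{2} + \frac{21566968200625}{16}} + 62965 = \frac{2 \frac{2 \left(44 - 36\right)}{26}}{\frac{21566968217865}{16}} + 62965 = 2 \cdot 2 \cdot \frac{1}{26} \cdot 8 \cdot \frac{16}{21566968217865} + 62965 = 2 \cdot \frac{8}{13} \cdot \frac{16}{21566968217865} + 62965 = \frac{256}{280370586832245} + 62965 = \frac{17653533999892306681}{280370586832245}$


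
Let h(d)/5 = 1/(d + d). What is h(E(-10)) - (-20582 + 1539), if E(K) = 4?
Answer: 152349/8 ≈ 19044.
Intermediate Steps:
h(d) = 5/(2*d) (h(d) = 5/(d + d) = 5/((2*d)) = 5*(1/(2*d)) = 5/(2*d))
h(E(-10)) - (-20582 + 1539) = (5/2)/4 - (-20582 + 1539) = (5/2)*(1/4) - 1*(-19043) = 5/8 + 19043 = 152349/8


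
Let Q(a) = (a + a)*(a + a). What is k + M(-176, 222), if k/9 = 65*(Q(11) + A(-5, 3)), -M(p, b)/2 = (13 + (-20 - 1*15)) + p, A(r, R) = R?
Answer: 285291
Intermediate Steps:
M(p, b) = 44 - 2*p (M(p, b) = -2*((13 + (-20 - 1*15)) + p) = -2*((13 + (-20 - 15)) + p) = -2*((13 - 35) + p) = -2*(-22 + p) = 44 - 2*p)
Q(a) = 4*a**2 (Q(a) = (2*a)*(2*a) = 4*a**2)
k = 284895 (k = 9*(65*(4*11**2 + 3)) = 9*(65*(4*121 + 3)) = 9*(65*(484 + 3)) = 9*(65*487) = 9*31655 = 284895)
k + M(-176, 222) = 284895 + (44 - 2*(-176)) = 284895 + (44 + 352) = 284895 + 396 = 285291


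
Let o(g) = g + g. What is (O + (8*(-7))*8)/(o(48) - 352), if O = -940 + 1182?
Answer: 103/128 ≈ 0.80469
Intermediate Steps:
o(g) = 2*g
O = 242
(O + (8*(-7))*8)/(o(48) - 352) = (242 + (8*(-7))*8)/(2*48 - 352) = (242 - 56*8)/(96 - 352) = (242 - 448)/(-256) = -206*(-1/256) = 103/128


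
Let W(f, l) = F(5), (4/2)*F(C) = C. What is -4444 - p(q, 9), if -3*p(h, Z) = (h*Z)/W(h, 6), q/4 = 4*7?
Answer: -21548/5 ≈ -4309.6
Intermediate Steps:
F(C) = C/2
W(f, l) = 5/2 (W(f, l) = (1/2)*5 = 5/2)
q = 112 (q = 4*(4*7) = 4*28 = 112)
p(h, Z) = -2*Z*h/15 (p(h, Z) = -h*Z/(3*5/2) = -Z*h*2/(3*5) = -2*Z*h/15)
-4444 - p(q, 9) = -4444 - (-2)*9*112/15 = -4444 - 1*(-672/5) = -4444 + 672/5 = -21548/5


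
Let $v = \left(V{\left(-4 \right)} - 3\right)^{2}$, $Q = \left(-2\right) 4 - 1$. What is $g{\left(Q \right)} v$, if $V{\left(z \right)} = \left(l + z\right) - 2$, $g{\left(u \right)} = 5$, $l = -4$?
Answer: $845$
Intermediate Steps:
$Q = -9$ ($Q = -8 - 1 = -9$)
$V{\left(z \right)} = -6 + z$ ($V{\left(z \right)} = \left(-4 + z\right) - 2 = -6 + z$)
$v = 169$ ($v = \left(\left(-6 - 4\right) - 3\right)^{2} = \left(-10 - 3\right)^{2} = \left(-13\right)^{2} = 169$)
$g{\left(Q \right)} v = 5 \cdot 169 = 845$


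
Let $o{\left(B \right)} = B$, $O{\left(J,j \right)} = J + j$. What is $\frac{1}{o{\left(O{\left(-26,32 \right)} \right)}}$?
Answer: $\frac{1}{6} \approx 0.16667$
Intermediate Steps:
$\frac{1}{o{\left(O{\left(-26,32 \right)} \right)}} = \frac{1}{-26 + 32} = \frac{1}{6}$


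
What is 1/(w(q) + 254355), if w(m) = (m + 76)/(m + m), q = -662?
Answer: 662/168383303 ≈ 3.9315e-6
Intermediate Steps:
w(m) = (76 + m)/(2*m) (w(m) = (76 + m)/((2*m)) = (76 + m)*(1/(2*m)) = (76 + m)/(2*m))
1/(w(q) + 254355) = 1/((½)*(76 - 662)/(-662) + 254355) = 1/((½)*(-1/662)*(-586) + 254355) = 1/(293/662 + 254355) = 1/(168383303/662) = 662/168383303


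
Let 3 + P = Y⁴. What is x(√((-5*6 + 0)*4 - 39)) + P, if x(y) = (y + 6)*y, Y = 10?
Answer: 9838 + 6*I*√159 ≈ 9838.0 + 75.657*I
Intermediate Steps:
x(y) = y*(6 + y) (x(y) = (6 + y)*y = y*(6 + y))
P = 9997 (P = -3 + 10⁴ = -3 + 10000 = 9997)
x(√((-5*6 + 0)*4 - 39)) + P = √((-5*6 + 0)*4 - 39)*(6 + √((-5*6 + 0)*4 - 39)) + 9997 = √((-1*30 + 0)*4 - 39)*(6 + √((-1*30 + 0)*4 - 39)) + 9997 = √((-30 + 0)*4 - 39)*(6 + √((-30 + 0)*4 - 39)) + 9997 = √(-30*4 - 39)*(6 + √(-30*4 - 39)) + 9997 = √(-120 - 39)*(6 + √(-120 - 39)) + 9997 = √(-159)*(6 + √(-159)) + 9997 = (I*√159)*(6 + I*√159) + 9997 = I*√159*(6 + I*√159) + 9997 = 9997 + I*√159*(6 + I*√159)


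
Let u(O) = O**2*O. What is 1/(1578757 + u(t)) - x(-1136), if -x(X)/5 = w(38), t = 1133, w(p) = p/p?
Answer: 7279991971/1455998394 ≈ 5.0000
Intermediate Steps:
w(p) = 1
x(X) = -5 (x(X) = -5*1 = -5)
u(O) = O**3
1/(1578757 + u(t)) - x(-1136) = 1/(1578757 + 1133**3) - 1*(-5) = 1/(1578757 + 1454419637) + 5 = 1/1455998394 + 5 = 7279991971/1455998394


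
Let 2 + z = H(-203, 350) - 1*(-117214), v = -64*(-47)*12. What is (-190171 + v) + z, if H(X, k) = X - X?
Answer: -36863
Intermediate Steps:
H(X, k) = 0
v = 36096 (v = 3008*12 = 36096)
z = 117212 (z = -2 + (0 - 1*(-117214)) = -2 + (0 + 117214) = -2 + 117214 = 117212)
(-190171 + v) + z = (-190171 + 36096) + 117212 = -154075 + 117212 = -36863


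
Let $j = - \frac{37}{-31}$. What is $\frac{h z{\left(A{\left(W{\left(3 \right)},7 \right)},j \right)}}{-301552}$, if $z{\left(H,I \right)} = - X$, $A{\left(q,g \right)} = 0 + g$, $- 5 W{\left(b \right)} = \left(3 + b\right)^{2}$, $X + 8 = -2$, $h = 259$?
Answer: $- \frac{1295}{150776} \approx -0.0085889$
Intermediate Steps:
$X = -10$ ($X = -8 - 2 = -10$)
$W{\left(b \right)} = - \frac{\left(3 + b\right)^{2}}{5}$
$A{\left(q,g \right)} = g$
$j = \frac{37}{31}$ ($j = \left(-37\right) \left(- \frac{1}{31}\right) = \frac{37}{31} \approx 1.1935$)
$z{\left(H,I \right)} = 10$ ($z{\left(H,I \right)} = \left(-1\right) \left(-10\right) = 10$)
$\frac{h z{\left(A{\left(W{\left(3 \right)},7 \right)},j \right)}}{-301552} = \frac{259 \cdot 10}{-301552} = 2590 \left(- \frac{1}{301552}\right) = - \frac{1295}{150776}$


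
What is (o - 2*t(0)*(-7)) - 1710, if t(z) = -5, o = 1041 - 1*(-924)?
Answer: 185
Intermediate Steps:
o = 1965 (o = 1041 + 924 = 1965)
(o - 2*t(0)*(-7)) - 1710 = (1965 - 2*(-5)*(-7)) - 1710 = (1965 + 10*(-7)) - 1710 = (1965 - 70) - 1710 = 1895 - 1710 = 185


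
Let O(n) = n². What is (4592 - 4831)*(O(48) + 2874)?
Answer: -1237542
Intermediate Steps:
(4592 - 4831)*(O(48) + 2874) = (4592 - 4831)*(48² + 2874) = -239*(2304 + 2874) = -239*5178 = -1237542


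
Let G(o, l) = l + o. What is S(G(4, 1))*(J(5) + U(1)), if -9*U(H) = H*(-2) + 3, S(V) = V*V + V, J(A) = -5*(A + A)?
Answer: -4510/3 ≈ -1503.3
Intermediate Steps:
J(A) = -10*A
S(V) = V + V² (S(V) = V² + V = V + V²)
U(H) = -⅓ + 2*H/9 (U(H) = -(H*(-2) + 3)/9 = -(-2*H + 3)/9 = -(3 - 2*H)/9 = -⅓ + 2*H/9)
S(G(4, 1))*(J(5) + U(1)) = ((1 + 4)*(1 + (1 + 4)))*(-10*5 + (-⅓ + (2/9)*1)) = (5*(1 + 5))*(-50 + (-⅓ + 2/9)) = (5*6)*(-50 - ⅑) = 30*(-451/9) = -4510/3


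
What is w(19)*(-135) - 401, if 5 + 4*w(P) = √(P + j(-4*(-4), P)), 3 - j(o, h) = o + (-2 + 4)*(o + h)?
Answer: -929/4 - 270*I ≈ -232.25 - 270.0*I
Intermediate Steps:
j(o, h) = 3 - 3*o - 2*h (j(o, h) = 3 - (o + (-2 + 4)*(o + h)) = 3 - (o + 2*(h + o)) = 3 - (o + (2*h + 2*o)) = 3 - (2*h + 3*o) = 3 + (-3*o - 2*h) = 3 - 3*o - 2*h)
w(P) = -5/4 + √(-45 - P)/4 (w(P) = -5/4 + √(P + (3 - (-12)*(-4) - 2*P))/4 = -5/4 + √(P + (3 - 3*16 - 2*P))/4 = -5/4 + √(P + (3 - 48 - 2*P))/4 = -5/4 + √(P + (-45 - 2*P))/4 = -5/4 + √(-45 - P)/4)
w(19)*(-135) - 401 = (-5/4 + √(-45 - 1*19)/4)*(-135) - 401 = (-5/4 + √(-45 - 19)/4)*(-135) - 401 = (-5/4 + √(-64)/4)*(-135) - 401 = (-5/4 + (8*I)/4)*(-135) - 401 = (-5/4 + 2*I)*(-135) - 401 = (675/4 - 270*I) - 401 = -929/4 - 270*I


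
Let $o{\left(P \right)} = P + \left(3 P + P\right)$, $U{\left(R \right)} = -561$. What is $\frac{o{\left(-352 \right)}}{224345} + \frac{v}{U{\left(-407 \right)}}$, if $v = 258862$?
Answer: $- \frac{1055916050}{2288319} \approx -461.44$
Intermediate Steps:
$o{\left(P \right)} = 5 P$ ($o{\left(P \right)} = P + 4 P = 5 P$)
$\frac{o{\left(-352 \right)}}{224345} + \frac{v}{U{\left(-407 \right)}} = \frac{5 \left(-352\right)}{224345} + \frac{258862}{-561} = \left(-1760\right) \frac{1}{224345} + 258862 \left(- \frac{1}{561}\right) = - \frac{32}{4079} - \frac{258862}{561} = - \frac{1055916050}{2288319}$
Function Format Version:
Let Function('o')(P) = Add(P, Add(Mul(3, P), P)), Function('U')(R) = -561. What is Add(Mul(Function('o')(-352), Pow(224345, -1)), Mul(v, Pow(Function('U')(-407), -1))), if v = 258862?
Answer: Rational(-1055916050, 2288319) ≈ -461.44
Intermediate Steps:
Function('o')(P) = Mul(5, P) (Function('o')(P) = Add(P, Mul(4, P)) = Mul(5, P))
Add(Mul(Function('o')(-352), Pow(224345, -1)), Mul(v, Pow(Function('U')(-407), -1))) = Add(Mul(Mul(5, -352), Pow(224345, -1)), Mul(258862, Pow(-561, -1))) = Add(Mul(-1760, Rational(1, 224345)), Mul(258862, Rational(-1, 561))) = Add(Rational(-32, 4079), Rational(-258862, 561)) = Rational(-1055916050, 2288319)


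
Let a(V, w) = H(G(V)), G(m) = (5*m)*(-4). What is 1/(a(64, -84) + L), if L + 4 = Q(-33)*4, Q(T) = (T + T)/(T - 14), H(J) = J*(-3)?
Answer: 47/180556 ≈ 0.00026031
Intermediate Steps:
G(m) = -20*m
H(J) = -3*J
a(V, w) = 60*V (a(V, w) = -(-60)*V = 60*V)
Q(T) = 2*T/(-14 + T) (Q(T) = (2*T)/(-14 + T) = 2*T/(-14 + T))
L = 76/47 (L = -4 + (2*(-33)/(-14 - 33))*4 = -4 + (2*(-33)/(-47))*4 = -4 + (2*(-33)*(-1/47))*4 = -4 + (66/47)*4 = -4 + 264/47 = 76/47 ≈ 1.6170)
1/(a(64, -84) + L) = 1/(60*64 + 76/47) = 1/(3840 + 76/47) = 1/(180556/47) = 47/180556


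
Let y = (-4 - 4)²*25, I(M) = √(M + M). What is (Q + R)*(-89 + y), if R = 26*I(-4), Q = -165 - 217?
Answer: -577202 + 78572*I*√2 ≈ -5.772e+5 + 1.1112e+5*I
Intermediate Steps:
I(M) = √2*√M (I(M) = √(2*M) = √2*√M)
Q = -382
y = 1600 (y = (-8)²*25 = 64*25 = 1600)
R = 52*I*√2 (R = 26*(√2*√(-4)) = 26*(√2*(2*I)) = 26*(2*I*√2) = 52*I*√2 ≈ 73.539*I)
(Q + R)*(-89 + y) = (-382 + 52*I*√2)*(-89 + 1600) = (-382 + 52*I*√2)*1511 = -577202 + 78572*I*√2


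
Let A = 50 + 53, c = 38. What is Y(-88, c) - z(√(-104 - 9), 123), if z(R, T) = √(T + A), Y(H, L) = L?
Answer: 38 - √226 ≈ 22.967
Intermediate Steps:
A = 103
z(R, T) = √(103 + T) (z(R, T) = √(T + 103) = √(103 + T))
Y(-88, c) - z(√(-104 - 9), 123) = 38 - √(103 + 123) = 38 - √226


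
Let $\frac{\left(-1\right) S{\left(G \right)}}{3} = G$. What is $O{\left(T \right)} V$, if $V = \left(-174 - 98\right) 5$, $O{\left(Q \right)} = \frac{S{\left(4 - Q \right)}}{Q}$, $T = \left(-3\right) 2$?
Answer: $-6800$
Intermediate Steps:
$S{\left(G \right)} = - 3 G$
$T = -6$
$O{\left(Q \right)} = \frac{-12 + 3 Q}{Q}$ ($O{\left(Q \right)} = \frac{\left(-3\right) \left(4 - Q\right)}{Q} = \frac{-12 + 3 Q}{Q}$)
$V = -1360$ ($V = \left(-272\right) 5 = -1360$)
$O{\left(T \right)} V = \left(3 - \frac{12}{-6}\right) \left(-1360\right) = \left(3 - -2\right) \left(-1360\right) = \left(3 + 2\right) \left(-1360\right) = 5 \left(-1360\right) = -6800$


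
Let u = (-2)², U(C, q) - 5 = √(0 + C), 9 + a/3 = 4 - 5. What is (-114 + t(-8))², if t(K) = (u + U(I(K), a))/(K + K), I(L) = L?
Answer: 3359881/256 + 1833*I*√2/64 ≈ 13125.0 + 40.504*I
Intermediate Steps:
a = -30 (a = -27 + 3*(4 - 5) = -27 + 3*(-1) = -27 - 3 = -30)
U(C, q) = 5 + √C (U(C, q) = 5 + √(0 + C) = 5 + √C)
u = 4
t(K) = (9 + √K)/(2*K) (t(K) = (4 + (5 + √K))/(K + K) = (9 + √K)/((2*K)) = (9 + √K)*(1/(2*K)) = (9 + √K)/(2*K))
(-114 + t(-8))² = (-114 + (½)*(9 + √(-8))/(-8))² = (-114 + (½)*(-⅛)*(9 + 2*I*√2))² = (-114 + (-9/16 - I*√2/8))² = (-1833/16 - I*√2/8)²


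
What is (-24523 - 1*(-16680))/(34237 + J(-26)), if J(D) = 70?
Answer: -7843/34307 ≈ -0.22861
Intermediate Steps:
(-24523 - 1*(-16680))/(34237 + J(-26)) = (-24523 - 1*(-16680))/(34237 + 70) = (-24523 + 16680)/34307 = -7843*1/34307 = -7843/34307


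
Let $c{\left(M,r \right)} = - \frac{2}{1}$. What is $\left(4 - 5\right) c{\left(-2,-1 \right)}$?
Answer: $2$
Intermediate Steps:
$c{\left(M,r \right)} = -2$ ($c{\left(M,r \right)} = \left(-2\right) 1 = -2$)
$\left(4 - 5\right) c{\left(-2,-1 \right)} = \left(4 - 5\right) \left(-2\right) = \left(-1\right) \left(-2\right) = 2$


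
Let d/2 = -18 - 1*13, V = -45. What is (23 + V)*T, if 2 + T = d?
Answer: 1408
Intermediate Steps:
d = -62 (d = 2*(-18 - 1*13) = 2*(-18 - 13) = 2*(-31) = -62)
T = -64 (T = -2 - 62 = -64)
(23 + V)*T = (23 - 45)*(-64) = -22*(-64) = 1408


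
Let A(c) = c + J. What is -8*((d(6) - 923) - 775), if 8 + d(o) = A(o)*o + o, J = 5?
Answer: 13072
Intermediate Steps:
A(c) = 5 + c (A(c) = c + 5 = 5 + c)
d(o) = -8 + o + o*(5 + o) (d(o) = -8 + ((5 + o)*o + o) = -8 + (o*(5 + o) + o) = -8 + (o + o*(5 + o)) = -8 + o + o*(5 + o))
-8*((d(6) - 923) - 775) = -8*(((-8 + 6 + 6*(5 + 6)) - 923) - 775) = -8*(((-8 + 6 + 6*11) - 923) - 775) = -8*(((-8 + 6 + 66) - 923) - 775) = -8*((64 - 923) - 775) = -8*(-859 - 775) = -8*(-1634) = 13072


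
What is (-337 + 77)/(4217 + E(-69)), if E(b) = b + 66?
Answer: -130/2107 ≈ -0.061699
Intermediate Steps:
E(b) = 66 + b
(-337 + 77)/(4217 + E(-69)) = (-337 + 77)/(4217 + (66 - 69)) = -260/(4217 - 3) = -260/4214 = -260*1/4214 = -130/2107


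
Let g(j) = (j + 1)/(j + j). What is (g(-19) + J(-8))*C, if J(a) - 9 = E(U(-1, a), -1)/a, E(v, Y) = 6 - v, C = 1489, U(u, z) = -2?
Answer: 239729/19 ≈ 12617.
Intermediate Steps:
g(j) = (1 + j)/(2*j) (g(j) = (1 + j)/((2*j)) = (1 + j)*(1/(2*j)) = (1 + j)/(2*j))
J(a) = 9 + 8/a (J(a) = 9 + (6 - 1*(-2))/a = 9 + (6 + 2)/a = 9 + 8/a)
(g(-19) + J(-8))*C = ((½)*(1 - 19)/(-19) + (9 + 8/(-8)))*1489 = ((½)*(-1/19)*(-18) + (9 + 8*(-⅛)))*1489 = (9/19 + (9 - 1))*1489 = (9/19 + 8)*1489 = (161/19)*1489 = 239729/19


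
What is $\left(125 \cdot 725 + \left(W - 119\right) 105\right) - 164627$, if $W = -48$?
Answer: $-91537$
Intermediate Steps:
$\left(125 \cdot 725 + \left(W - 119\right) 105\right) - 164627 = \left(125 \cdot 725 + \left(-48 - 119\right) 105\right) - 164627 = \left(90625 - 17535\right) - 164627 = 73090 - 164627 = -91537$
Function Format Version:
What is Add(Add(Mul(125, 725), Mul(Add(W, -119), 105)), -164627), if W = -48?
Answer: -91537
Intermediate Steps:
Add(Add(Mul(125, 725), Mul(Add(W, -119), 105)), -164627) = Add(Add(Mul(125, 725), Mul(Add(-48, -119), 105)), -164627) = Add(Add(90625, Mul(-167, 105)), -164627) = Add(Add(90625, -17535), -164627) = Add(73090, -164627) = -91537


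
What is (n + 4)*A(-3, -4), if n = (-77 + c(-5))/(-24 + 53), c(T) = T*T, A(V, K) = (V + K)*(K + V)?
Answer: 3136/29 ≈ 108.14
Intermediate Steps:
A(V, K) = (K + V)² (A(V, K) = (K + V)*(K + V) = (K + V)²)
c(T) = T²
n = -52/29 (n = (-77 + (-5)²)/(-24 + 53) = (-77 + 25)/29 = -52*1/29 = -52/29 ≈ -1.7931)
(n + 4)*A(-3, -4) = (-52/29 + 4)*(-4 - 3)² = (64/29)*(-7)² = (64/29)*49 = 3136/29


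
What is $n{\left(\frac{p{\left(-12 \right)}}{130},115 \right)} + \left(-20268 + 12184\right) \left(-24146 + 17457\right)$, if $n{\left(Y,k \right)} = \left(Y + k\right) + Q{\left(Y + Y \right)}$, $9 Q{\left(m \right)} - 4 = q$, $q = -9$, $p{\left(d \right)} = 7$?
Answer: $\frac{63266568883}{1170} \approx 5.4074 \cdot 10^{7}$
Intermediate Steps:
$Q{\left(m \right)} = - \frac{5}{9}$ ($Q{\left(m \right)} = \frac{4}{9} + \frac{1}{9} \left(-9\right) = \frac{4}{9} - 1 = - \frac{5}{9}$)
$n{\left(Y,k \right)} = - \frac{5}{9} + Y + k$ ($n{\left(Y,k \right)} = \left(Y + k\right) - \frac{5}{9} = - \frac{5}{9} + Y + k$)
$n{\left(\frac{p{\left(-12 \right)}}{130},115 \right)} + \left(-20268 + 12184\right) \left(-24146 + 17457\right) = \left(- \frac{5}{9} + \frac{7}{130} + 115\right) + \left(-20268 + 12184\right) \left(-24146 + 17457\right) = \left(- \frac{5}{9} + 7 \cdot \frac{1}{130} + 115\right) - -54073876 = \left(- \frac{5}{9} + \frac{7}{130} + 115\right) + 54073876 = \frac{133963}{1170} + 54073876 = \frac{63266568883}{1170}$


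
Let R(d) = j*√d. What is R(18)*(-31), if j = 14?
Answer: -1302*√2 ≈ -1841.3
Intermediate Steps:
R(d) = 14*√d
R(18)*(-31) = (14*√18)*(-31) = (14*(3*√2))*(-31) = (42*√2)*(-31) = -1302*√2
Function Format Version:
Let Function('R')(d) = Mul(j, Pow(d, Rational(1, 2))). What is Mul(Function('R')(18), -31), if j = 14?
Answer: Mul(-1302, Pow(2, Rational(1, 2))) ≈ -1841.3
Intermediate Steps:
Function('R')(d) = Mul(14, Pow(d, Rational(1, 2)))
Mul(Function('R')(18), -31) = Mul(Mul(14, Pow(18, Rational(1, 2))), -31) = Mul(Mul(14, Mul(3, Pow(2, Rational(1, 2)))), -31) = Mul(Mul(42, Pow(2, Rational(1, 2))), -31) = Mul(-1302, Pow(2, Rational(1, 2)))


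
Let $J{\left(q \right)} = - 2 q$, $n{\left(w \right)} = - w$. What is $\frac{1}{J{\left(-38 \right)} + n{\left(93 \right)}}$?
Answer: $- \frac{1}{17} \approx -0.058824$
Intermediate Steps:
$\frac{1}{J{\left(-38 \right)} + n{\left(93 \right)}} = \frac{1}{\left(-2\right) \left(-38\right) - 93} = \frac{1}{76 - 93} = \frac{1}{-17} = - \frac{1}{17}$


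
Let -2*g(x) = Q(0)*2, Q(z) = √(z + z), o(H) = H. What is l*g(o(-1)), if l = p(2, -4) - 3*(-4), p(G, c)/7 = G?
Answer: 0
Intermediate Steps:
p(G, c) = 7*G
l = 26 (l = 7*2 - 3*(-4) = 14 + 12 = 26)
Q(z) = √2*√z (Q(z) = √(2*z) = √2*√z)
g(x) = 0 (g(x) = -√2*√0*2/2 = -√2*0*2/2 = -0*2 = -½*0 = 0)
l*g(o(-1)) = 26*0 = 0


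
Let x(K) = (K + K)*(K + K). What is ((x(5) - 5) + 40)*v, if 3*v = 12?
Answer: 540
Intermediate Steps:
v = 4 (v = (1/3)*12 = 4)
x(K) = 4*K**2 (x(K) = (2*K)*(2*K) = 4*K**2)
((x(5) - 5) + 40)*v = ((4*5**2 - 5) + 40)*4 = ((4*25 - 5) + 40)*4 = ((100 - 5) + 40)*4 = (95 + 40)*4 = 135*4 = 540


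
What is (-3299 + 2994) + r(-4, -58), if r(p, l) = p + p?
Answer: -313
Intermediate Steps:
r(p, l) = 2*p
(-3299 + 2994) + r(-4, -58) = (-3299 + 2994) + 2*(-4) = -305 - 8 = -313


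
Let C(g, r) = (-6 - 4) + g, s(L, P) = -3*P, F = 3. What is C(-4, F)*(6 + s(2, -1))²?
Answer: -1134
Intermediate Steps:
C(g, r) = -10 + g
C(-4, F)*(6 + s(2, -1))² = (-10 - 4)*(6 - 3*(-1))² = -14*(6 + 3)² = -14*9² = -14*81 = -1134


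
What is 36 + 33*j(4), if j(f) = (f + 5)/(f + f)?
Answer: 585/8 ≈ 73.125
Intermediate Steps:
j(f) = (5 + f)/(2*f) (j(f) = (5 + f)/((2*f)) = (5 + f)*(1/(2*f)) = (5 + f)/(2*f))
36 + 33*j(4) = 36 + 33*((½)*(5 + 4)/4) = 36 + 33*((½)*(¼)*9) = 36 + 33*(9/8) = 36 + 297/8 = 585/8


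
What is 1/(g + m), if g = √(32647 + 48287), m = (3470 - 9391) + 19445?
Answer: 322/4352801 - √80934/182817642 ≈ 7.2419e-5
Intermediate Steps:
m = 13524 (m = -5921 + 19445 = 13524)
g = √80934 ≈ 284.49
1/(g + m) = 1/(√80934 + 13524) = 1/(13524 + √80934)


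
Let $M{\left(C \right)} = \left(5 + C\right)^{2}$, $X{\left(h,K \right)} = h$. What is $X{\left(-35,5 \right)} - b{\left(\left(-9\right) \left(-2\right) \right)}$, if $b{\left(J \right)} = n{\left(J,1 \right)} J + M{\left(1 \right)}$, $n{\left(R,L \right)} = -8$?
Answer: $73$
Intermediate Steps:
$b{\left(J \right)} = 36 - 8 J$ ($b{\left(J \right)} = - 8 J + \left(5 + 1\right)^{2} = - 8 J + 6^{2} = - 8 J + 36 = 36 - 8 J$)
$X{\left(-35,5 \right)} - b{\left(\left(-9\right) \left(-2\right) \right)} = -35 - \left(36 - 8 \left(\left(-9\right) \left(-2\right)\right)\right) = -35 - \left(36 - 144\right) = -35 - -108 = -35 + 108 = 73$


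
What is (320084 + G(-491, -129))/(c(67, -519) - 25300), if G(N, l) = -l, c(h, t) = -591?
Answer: -320213/25891 ≈ -12.368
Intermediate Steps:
(320084 + G(-491, -129))/(c(67, -519) - 25300) = (320084 - 1*(-129))/(-591 - 25300) = (320084 + 129)/(-25891) = 320213*(-1/25891) = -320213/25891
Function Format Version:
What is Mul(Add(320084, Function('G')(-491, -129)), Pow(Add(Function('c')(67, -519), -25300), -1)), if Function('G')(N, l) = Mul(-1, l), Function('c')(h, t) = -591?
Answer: Rational(-320213, 25891) ≈ -12.368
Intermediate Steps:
Mul(Add(320084, Function('G')(-491, -129)), Pow(Add(Function('c')(67, -519), -25300), -1)) = Mul(Add(320084, Mul(-1, -129)), Pow(Add(-591, -25300), -1)) = Mul(Add(320084, 129), Pow(-25891, -1)) = Mul(320213, Rational(-1, 25891)) = Rational(-320213, 25891)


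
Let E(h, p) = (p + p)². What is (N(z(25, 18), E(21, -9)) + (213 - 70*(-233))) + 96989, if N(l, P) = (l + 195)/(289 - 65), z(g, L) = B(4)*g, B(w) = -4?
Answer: 25426783/224 ≈ 1.1351e+5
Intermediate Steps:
z(g, L) = -4*g
E(h, p) = 4*p² (E(h, p) = (2*p)² = 4*p²)
N(l, P) = 195/224 + l/224 (N(l, P) = (195 + l)/224 = (195 + l)*(1/224) = 195/224 + l/224)
(N(z(25, 18), E(21, -9)) + (213 - 70*(-233))) + 96989 = ((195/224 + (-4*25)/224) + (213 - 70*(-233))) + 96989 = ((195/224 + (1/224)*(-100)) + (213 + 16310)) + 96989 = ((195/224 - 25/56) + 16523) + 96989 = (95/224 + 16523) + 96989 = 3701247/224 + 96989 = 25426783/224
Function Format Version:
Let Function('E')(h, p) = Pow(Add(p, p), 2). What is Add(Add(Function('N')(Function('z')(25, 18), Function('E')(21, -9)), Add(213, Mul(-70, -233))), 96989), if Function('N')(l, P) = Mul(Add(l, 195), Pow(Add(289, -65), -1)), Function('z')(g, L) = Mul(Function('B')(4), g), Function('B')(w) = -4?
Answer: Rational(25426783, 224) ≈ 1.1351e+5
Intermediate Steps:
Function('z')(g, L) = Mul(-4, g)
Function('E')(h, p) = Mul(4, Pow(p, 2)) (Function('E')(h, p) = Pow(Mul(2, p), 2) = Mul(4, Pow(p, 2)))
Function('N')(l, P) = Add(Rational(195, 224), Mul(Rational(1, 224), l)) (Function('N')(l, P) = Mul(Add(195, l), Pow(224, -1)) = Mul(Add(195, l), Rational(1, 224)) = Add(Rational(195, 224), Mul(Rational(1, 224), l)))
Add(Add(Function('N')(Function('z')(25, 18), Function('E')(21, -9)), Add(213, Mul(-70, -233))), 96989) = Add(Add(Add(Rational(195, 224), Mul(Rational(1, 224), Mul(-4, 25))), Add(213, Mul(-70, -233))), 96989) = Add(Add(Add(Rational(195, 224), Mul(Rational(1, 224), -100)), Add(213, 16310)), 96989) = Add(Add(Add(Rational(195, 224), Rational(-25, 56)), 16523), 96989) = Add(Add(Rational(95, 224), 16523), 96989) = Add(Rational(3701247, 224), 96989) = Rational(25426783, 224)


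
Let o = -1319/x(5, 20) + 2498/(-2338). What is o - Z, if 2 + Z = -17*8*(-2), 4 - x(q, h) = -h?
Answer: -9147007/28056 ≈ -326.03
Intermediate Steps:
x(q, h) = 4 + h (x(q, h) = 4 - (-1)*h = 4 + h)
Z = 270 (Z = -2 - 17*8*(-2) = -2 - 136*(-2) = -2 + 272 = 270)
o = -1571887/28056 (o = -1319/(4 + 20) + 2498/(-2338) = -1319/24 + 2498*(-1/2338) = -1319*1/24 - 1249/1169 = -1319/24 - 1249/1169 = -1571887/28056 ≈ -56.027)
o - Z = -1571887/28056 - 1*270 = -1571887/28056 - 270 = -9147007/28056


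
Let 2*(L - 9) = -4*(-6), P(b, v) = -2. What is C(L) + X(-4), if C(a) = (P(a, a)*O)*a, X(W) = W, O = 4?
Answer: -172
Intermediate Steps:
L = 21 (L = 9 + (-4*(-6))/2 = 9 + (½)*24 = 9 + 12 = 21)
C(a) = -8*a (C(a) = (-2*4)*a = -8*a)
C(L) + X(-4) = -8*21 - 4 = -168 - 4 = -172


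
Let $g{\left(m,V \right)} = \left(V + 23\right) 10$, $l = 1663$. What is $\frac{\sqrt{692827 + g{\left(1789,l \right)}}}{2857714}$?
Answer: $\frac{\sqrt{709687}}{2857714} \approx 0.00029479$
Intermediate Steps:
$g{\left(m,V \right)} = 230 + 10 V$ ($g{\left(m,V \right)} = \left(23 + V\right) 10 = 230 + 10 V$)
$\frac{\sqrt{692827 + g{\left(1789,l \right)}}}{2857714} = \frac{\sqrt{692827 + \left(230 + 10 \cdot 1663\right)}}{2857714} = \sqrt{692827 + \left(230 + 16630\right)} \frac{1}{2857714} = \sqrt{692827 + 16860} \cdot \frac{1}{2857714} = \sqrt{709687} \cdot \frac{1}{2857714} = \frac{\sqrt{709687}}{2857714}$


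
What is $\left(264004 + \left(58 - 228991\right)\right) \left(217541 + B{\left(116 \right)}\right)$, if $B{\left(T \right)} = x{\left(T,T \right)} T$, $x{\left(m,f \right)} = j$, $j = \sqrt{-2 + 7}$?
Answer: $7629380411 + 4068236 \sqrt{5} \approx 7.6385 \cdot 10^{9}$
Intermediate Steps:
$j = \sqrt{5} \approx 2.2361$
$x{\left(m,f \right)} = \sqrt{5}$
$B{\left(T \right)} = T \sqrt{5}$ ($B{\left(T \right)} = \sqrt{5} T = T \sqrt{5}$)
$\left(264004 + \left(58 - 228991\right)\right) \left(217541 + B{\left(116 \right)}\right) = \left(264004 + \left(58 - 228991\right)\right) \left(217541 + 116 \sqrt{5}\right) = \left(264004 - 228933\right) \left(217541 + 116 \sqrt{5}\right) = 35071 \left(217541 + 116 \sqrt{5}\right) = 7629380411 + 4068236 \sqrt{5}$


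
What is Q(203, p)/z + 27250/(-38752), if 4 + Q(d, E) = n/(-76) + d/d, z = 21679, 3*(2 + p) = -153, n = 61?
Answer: -801935863/1140141968 ≈ -0.70337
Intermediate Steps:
p = -53 (p = -2 + (⅓)*(-153) = -2 - 51 = -53)
Q(d, E) = -289/76 (Q(d, E) = -4 + (61/(-76) + d/d) = -4 + (61*(-1/76) + 1) = -4 + (-61/76 + 1) = -4 + 15/76 = -289/76)
Q(203, p)/z + 27250/(-38752) = -289/76/21679 + 27250/(-38752) = -289/76*1/21679 + 27250*(-1/38752) = -289/1647604 - 13625/19376 = -801935863/1140141968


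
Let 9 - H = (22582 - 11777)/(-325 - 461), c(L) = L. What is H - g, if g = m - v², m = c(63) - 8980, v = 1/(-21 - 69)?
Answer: 9485965481/1061100 ≈ 8939.8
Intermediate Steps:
v = -1/90 (v = 1/(-90) = -1/90 ≈ -0.011111)
H = 17879/786 (H = 9 - (22582 - 11777)/(-325 - 461) = 9 - 10805/(-786) = 9 - 10805*(-1)/786 = 9 - 1*(-10805/786) = 9 + 10805/786 = 17879/786 ≈ 22.747)
m = -8917 (m = 63 - 8980 = -8917)
g = -72227701/8100 (g = -8917 - (-1/90)² = -8917 - 1*1/8100 = -8917 - 1/8100 = -72227701/8100 ≈ -8917.0)
H - g = 17879/786 - 1*(-72227701/8100) = 17879/786 + 72227701/8100 = 9485965481/1061100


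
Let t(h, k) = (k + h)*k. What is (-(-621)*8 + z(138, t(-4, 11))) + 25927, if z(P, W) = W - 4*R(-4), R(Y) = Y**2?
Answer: 30908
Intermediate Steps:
t(h, k) = k*(h + k) (t(h, k) = (h + k)*k = k*(h + k))
z(P, W) = -64 + W (z(P, W) = W - 4*(-4)**2 = W - 4*16 = W - 64 = -64 + W)
(-(-621)*8 + z(138, t(-4, 11))) + 25927 = (-(-621)*8 + (-64 + 11*(-4 + 11))) + 25927 = (-621*(-8) + (-64 + 11*7)) + 25927 = (4968 + (-64 + 77)) + 25927 = (4968 + 13) + 25927 = 4981 + 25927 = 30908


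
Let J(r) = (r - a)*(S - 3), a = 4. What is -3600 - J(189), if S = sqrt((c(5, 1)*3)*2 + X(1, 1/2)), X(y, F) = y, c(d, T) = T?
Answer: -3045 - 185*sqrt(7) ≈ -3534.5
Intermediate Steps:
S = sqrt(7) (S = sqrt((1*3)*2 + 1) = sqrt(3*2 + 1) = sqrt(6 + 1) = sqrt(7) ≈ 2.6458)
J(r) = (-4 + r)*(-3 + sqrt(7)) (J(r) = (r - 1*4)*(sqrt(7) - 3) = (r - 4)*(-3 + sqrt(7)) = (-4 + r)*(-3 + sqrt(7)))
-3600 - J(189) = -3600 - (12 - 4*sqrt(7) - 3*189 + 189*sqrt(7)) = -3600 - (12 - 4*sqrt(7) - 567 + 189*sqrt(7)) = -3600 - (-555 + 185*sqrt(7)) = -3600 + (555 - 185*sqrt(7)) = -3045 - 185*sqrt(7)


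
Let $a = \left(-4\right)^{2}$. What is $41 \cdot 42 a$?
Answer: $27552$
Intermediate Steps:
$a = 16$
$41 \cdot 42 a = 41 \cdot 42 \cdot 16 = 1722 \cdot 16 = 27552$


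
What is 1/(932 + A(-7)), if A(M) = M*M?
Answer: 1/981 ≈ 0.0010194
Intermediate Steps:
A(M) = M²
1/(932 + A(-7)) = 1/(932 + (-7)²) = 1/(932 + 49) = 1/981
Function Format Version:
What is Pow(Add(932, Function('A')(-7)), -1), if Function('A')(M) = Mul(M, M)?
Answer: Rational(1, 981) ≈ 0.0010194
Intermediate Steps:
Function('A')(M) = Pow(M, 2)
Pow(Add(932, Function('A')(-7)), -1) = Pow(Add(932, Pow(-7, 2)), -1) = Pow(Add(932, 49), -1) = Pow(981, -1) = Rational(1, 981)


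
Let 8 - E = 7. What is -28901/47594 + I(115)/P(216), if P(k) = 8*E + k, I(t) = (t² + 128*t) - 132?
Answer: 658629049/5330528 ≈ 123.56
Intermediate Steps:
E = 1 (E = 8 - 1*7 = 8 - 7 = 1)
I(t) = -132 + t² + 128*t
P(k) = 8 + k (P(k) = 8*1 + k = 8 + k)
-28901/47594 + I(115)/P(216) = -28901/47594 + (-132 + 115² + 128*115)/(8 + 216) = -28901*1/47594 + (-132 + 13225 + 14720)/224 = -28901/47594 + 27813*(1/224) = -28901/47594 + 27813/224 = 658629049/5330528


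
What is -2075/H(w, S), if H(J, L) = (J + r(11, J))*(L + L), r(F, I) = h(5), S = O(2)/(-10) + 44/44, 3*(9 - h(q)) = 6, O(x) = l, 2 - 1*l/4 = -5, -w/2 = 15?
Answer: -10375/414 ≈ -25.060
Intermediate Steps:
w = -30 (w = -2*15 = -30)
l = 28 (l = 8 - 4*(-5) = 8 + 20 = 28)
O(x) = 28
h(q) = 7 (h(q) = 9 - ⅓*6 = 9 - 2 = 7)
S = -9/5 (S = 28/(-10) + 44/44 = 28*(-⅒) + 44*(1/44) = -14/5 + 1 = -9/5 ≈ -1.8000)
r(F, I) = 7
H(J, L) = 2*L*(7 + J) (H(J, L) = (J + 7)*(L + L) = (7 + J)*(2*L) = 2*L*(7 + J))
-2075/H(w, S) = -2075*(-5/(18*(7 - 30))) = -2075/(2*(-9/5)*(-23)) = -2075/414/5 = -2075*5/414 = -10375/414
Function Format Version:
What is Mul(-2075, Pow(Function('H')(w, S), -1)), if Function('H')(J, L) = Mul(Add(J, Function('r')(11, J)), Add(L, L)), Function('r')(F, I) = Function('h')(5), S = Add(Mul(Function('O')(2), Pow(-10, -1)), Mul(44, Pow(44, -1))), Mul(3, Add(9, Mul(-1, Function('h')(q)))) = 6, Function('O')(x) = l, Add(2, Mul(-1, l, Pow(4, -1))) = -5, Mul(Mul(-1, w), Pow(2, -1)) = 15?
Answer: Rational(-10375, 414) ≈ -25.060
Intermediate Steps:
w = -30 (w = Mul(-2, 15) = -30)
l = 28 (l = Add(8, Mul(-4, -5)) = Add(8, 20) = 28)
Function('O')(x) = 28
Function('h')(q) = 7 (Function('h')(q) = Add(9, Mul(Rational(-1, 3), 6)) = Add(9, -2) = 7)
S = Rational(-9, 5) (S = Add(Mul(28, Pow(-10, -1)), Mul(44, Pow(44, -1))) = Add(Mul(28, Rational(-1, 10)), Mul(44, Rational(1, 44))) = Add(Rational(-14, 5), 1) = Rational(-9, 5) ≈ -1.8000)
Function('r')(F, I) = 7
Function('H')(J, L) = Mul(2, L, Add(7, J)) (Function('H')(J, L) = Mul(Add(J, 7), Add(L, L)) = Mul(Add(7, J), Mul(2, L)) = Mul(2, L, Add(7, J)))
Mul(-2075, Pow(Function('H')(w, S), -1)) = Mul(-2075, Pow(Mul(2, Rational(-9, 5), Add(7, -30)), -1)) = Mul(-2075, Pow(Mul(2, Rational(-9, 5), -23), -1)) = Mul(-2075, Pow(Rational(414, 5), -1)) = Mul(-2075, Rational(5, 414)) = Rational(-10375, 414)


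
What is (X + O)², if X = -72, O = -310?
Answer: 145924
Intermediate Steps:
(X + O)² = (-72 - 310)² = (-382)² = 145924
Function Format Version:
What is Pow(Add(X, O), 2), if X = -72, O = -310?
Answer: 145924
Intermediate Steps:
Pow(Add(X, O), 2) = Pow(Add(-72, -310), 2) = Pow(-382, 2) = 145924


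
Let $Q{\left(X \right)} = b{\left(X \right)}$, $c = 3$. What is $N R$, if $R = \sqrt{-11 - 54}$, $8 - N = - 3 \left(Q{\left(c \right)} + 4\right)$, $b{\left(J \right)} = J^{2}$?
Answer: $47 i \sqrt{65} \approx 378.93 i$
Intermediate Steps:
$Q{\left(X \right)} = X^{2}$
$N = 47$ ($N = 8 - - 3 \left(3^{2} + 4\right) = 8 - - 3 \left(9 + 4\right) = 8 - \left(-3\right) 13 = 8 - -39 = 8 + 39 = 47$)
$R = i \sqrt{65}$ ($R = \sqrt{-65} = i \sqrt{65} \approx 8.0623 i$)
$N R = 47 i \sqrt{65}$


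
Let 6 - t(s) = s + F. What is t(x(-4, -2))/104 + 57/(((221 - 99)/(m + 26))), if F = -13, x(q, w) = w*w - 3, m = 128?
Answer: 228777/3172 ≈ 72.124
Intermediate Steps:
x(q, w) = -3 + w² (x(q, w) = w² - 3 = -3 + w²)
t(s) = 19 - s (t(s) = 6 - (s - 13) = 6 - (-13 + s) = 6 + (13 - s) = 19 - s)
t(x(-4, -2))/104 + 57/(((221 - 99)/(m + 26))) = (19 - (-3 + (-2)²))/104 + 57/(((221 - 99)/(128 + 26))) = (19 - (-3 + 4))*(1/104) + 57/((122/154)) = (19 - 1*1)*(1/104) + 57/((122*(1/154))) = (19 - 1)*(1/104) + 57/(61/77) = 18*(1/104) + 57*(77/61) = 9/52 + 4389/61 = 228777/3172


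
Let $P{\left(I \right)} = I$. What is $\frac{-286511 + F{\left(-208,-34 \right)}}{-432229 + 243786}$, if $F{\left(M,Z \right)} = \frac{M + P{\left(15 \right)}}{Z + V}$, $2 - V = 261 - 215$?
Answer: $\frac{22347665}{14698554} \approx 1.5204$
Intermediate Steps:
$V = -44$ ($V = 2 - \left(261 - 215\right) = 2 - 46 = -44$)
$F{\left(M,Z \right)} = \frac{15 + M}{-44 + Z}$ ($F{\left(M,Z \right)} = \frac{M + 15}{Z - 44} = \frac{15 + M}{-44 + Z}$)
$\frac{-286511 + F{\left(-208,-34 \right)}}{-432229 + 243786} = \frac{-286511 + \frac{15 - 208}{-44 - 34}}{-432229 + 243786} = \frac{-286511 + \frac{1}{-78} \left(-193\right)}{-188443} = \left(-286511 - - \frac{193}{78}\right) \left(- \frac{1}{188443}\right) = \left(-286511 + \frac{193}{78}\right) \left(- \frac{1}{188443}\right) = \left(- \frac{22347665}{78}\right) \left(- \frac{1}{188443}\right) = \frac{22347665}{14698554}$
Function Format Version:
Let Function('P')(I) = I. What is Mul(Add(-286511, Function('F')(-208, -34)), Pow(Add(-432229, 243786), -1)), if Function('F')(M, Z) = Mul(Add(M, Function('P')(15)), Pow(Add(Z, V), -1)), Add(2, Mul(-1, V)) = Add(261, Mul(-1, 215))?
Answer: Rational(22347665, 14698554) ≈ 1.5204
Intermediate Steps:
V = -44 (V = Add(2, Mul(-1, Add(261, Mul(-1, 215)))) = Add(2, Mul(-1, Add(261, -215))) = Add(2, Mul(-1, 46)) = Add(2, -46) = -44)
Function('F')(M, Z) = Mul(Pow(Add(-44, Z), -1), Add(15, M)) (Function('F')(M, Z) = Mul(Add(M, 15), Pow(Add(Z, -44), -1)) = Mul(Add(15, M), Pow(Add(-44, Z), -1)) = Mul(Pow(Add(-44, Z), -1), Add(15, M)))
Mul(Add(-286511, Function('F')(-208, -34)), Pow(Add(-432229, 243786), -1)) = Mul(Add(-286511, Mul(Pow(Add(-44, -34), -1), Add(15, -208))), Pow(Add(-432229, 243786), -1)) = Mul(Add(-286511, Mul(Pow(-78, -1), -193)), Pow(-188443, -1)) = Mul(Add(-286511, Mul(Rational(-1, 78), -193)), Rational(-1, 188443)) = Mul(Add(-286511, Rational(193, 78)), Rational(-1, 188443)) = Mul(Rational(-22347665, 78), Rational(-1, 188443)) = Rational(22347665, 14698554)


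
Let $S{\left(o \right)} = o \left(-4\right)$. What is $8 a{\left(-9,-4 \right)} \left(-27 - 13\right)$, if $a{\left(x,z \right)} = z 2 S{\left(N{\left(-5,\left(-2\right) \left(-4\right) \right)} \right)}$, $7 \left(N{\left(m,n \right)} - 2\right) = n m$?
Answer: $\frac{266240}{7} \approx 38034.0$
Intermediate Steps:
$N{\left(m,n \right)} = 2 + \frac{m n}{7}$ ($N{\left(m,n \right)} = 2 + \frac{n m}{7} = 2 + \frac{m n}{7}$)
$S{\left(o \right)} = - 4 o$
$a{\left(x,z \right)} = \frac{208 z}{7}$ ($a{\left(x,z \right)} = z 2 \left(- 4 \left(2 + \frac{1}{7} \left(-5\right) \left(\left(-2\right) \left(-4\right)\right)\right)\right) = 2 z \left(- 4 \left(2 + \frac{1}{7} \left(-5\right) 8\right)\right) = 2 z \left(- 4 \left(2 - \frac{40}{7}\right)\right) = 2 z \left(\left(-4\right) \left(- \frac{26}{7}\right)\right) = 2 z \frac{104}{7} = \frac{208 z}{7}$)
$8 a{\left(-9,-4 \right)} \left(-27 - 13\right) = 8 \cdot \frac{208}{7} \left(-4\right) \left(-27 - 13\right) = 8 \left(- \frac{832}{7}\right) \left(-40\right) = \left(- \frac{6656}{7}\right) \left(-40\right) = \frac{266240}{7}$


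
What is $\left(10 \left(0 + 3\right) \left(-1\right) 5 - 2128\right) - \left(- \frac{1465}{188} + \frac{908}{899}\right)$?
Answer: $- \frac{383863005}{169012} \approx -2271.2$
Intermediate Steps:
$\left(10 \left(0 + 3\right) \left(-1\right) 5 - 2128\right) - \left(- \frac{1465}{188} + \frac{908}{899}\right) = \left(10 \cdot 3 \left(-1\right) 5 - 2128\right) - - \frac{1146331}{169012} = \left(10 \left(-3\right) 5 - 2128\right) + \left(- \frac{908}{899} + \frac{1465}{188}\right) = \left(\left(-30\right) 5 - 2128\right) + \frac{1146331}{169012} = \left(-150 - 2128\right) + \frac{1146331}{169012} = -2278 + \frac{1146331}{169012} = - \frac{383863005}{169012}$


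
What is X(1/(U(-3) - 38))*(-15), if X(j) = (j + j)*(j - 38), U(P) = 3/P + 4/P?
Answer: -414090/14641 ≈ -28.283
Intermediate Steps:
U(P) = 7/P
X(j) = 2*j*(-38 + j) (X(j) = (2*j)*(-38 + j) = 2*j*(-38 + j))
X(1/(U(-3) - 38))*(-15) = (2*(-38 + 1/(7/(-3) - 38))/(7/(-3) - 38))*(-15) = (2*(-38 + 1/(7*(-⅓) - 38))/(7*(-⅓) - 38))*(-15) = (2*(-38 + 1/(-7/3 - 38))/(-7/3 - 38))*(-15) = (2*(-38 + 1/(-121/3))/(-121/3))*(-15) = (2*(-3/121)*(-38 - 3/121))*(-15) = (2*(-3/121)*(-4601/121))*(-15) = (27606/14641)*(-15) = -414090/14641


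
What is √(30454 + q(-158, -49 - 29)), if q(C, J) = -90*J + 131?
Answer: √37605 ≈ 193.92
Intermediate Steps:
q(C, J) = 131 - 90*J
√(30454 + q(-158, -49 - 29)) = √(30454 + (131 - 90*(-49 - 29))) = √(30454 + (131 - 90*(-78))) = √(30454 + (131 + 7020)) = √(30454 + 7151) = √37605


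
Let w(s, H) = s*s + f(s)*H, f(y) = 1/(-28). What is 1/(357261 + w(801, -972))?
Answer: 7/6992277 ≈ 1.0011e-6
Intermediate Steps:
f(y) = -1/28
w(s, H) = s² - H/28 (w(s, H) = s*s - H/28 = s² - H/28)
1/(357261 + w(801, -972)) = 1/(357261 + (801² - 1/28*(-972))) = 1/(357261 + (641601 + 243/7)) = 1/(357261 + 4491450/7) = 1/(6992277/7) = 7/6992277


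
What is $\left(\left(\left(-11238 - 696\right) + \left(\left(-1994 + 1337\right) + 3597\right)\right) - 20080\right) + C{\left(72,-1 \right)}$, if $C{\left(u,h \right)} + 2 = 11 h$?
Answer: $-29087$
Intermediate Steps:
$C{\left(u,h \right)} = -2 + 11 h$
$\left(\left(\left(-11238 - 696\right) + \left(\left(-1994 + 1337\right) + 3597\right)\right) - 20080\right) + C{\left(72,-1 \right)} = \left(\left(\left(-11238 - 696\right) + \left(\left(-1994 + 1337\right) + 3597\right)\right) - 20080\right) + \left(-2 + 11 \left(-1\right)\right) = \left(\left(-11934 + \left(-657 + 3597\right)\right) - 20080\right) - 13 = \left(\left(-11934 + 2940\right) - 20080\right) - 13 = \left(-8994 - 20080\right) - 13 = -29074 - 13 = -29087$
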